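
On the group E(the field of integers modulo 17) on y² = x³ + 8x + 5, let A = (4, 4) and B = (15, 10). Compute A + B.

(16, 8)

(4, 4) + (15, 10). λ = (10 - 4)/(15 - 4) ≡ 6/11 mod 17. 11⁻¹ ≡ 14 (mod 17), so λ ≡ 16.
  x = λ² - 4 - 15 = 256 - 19 ≡ 16; y = λ·(4 - 16) - 4 ≡ 8. → (16, 8)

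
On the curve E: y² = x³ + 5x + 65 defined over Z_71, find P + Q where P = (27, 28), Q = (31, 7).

(45, 31)

(27, 28) + (31, 7). λ = (7 - 28)/(31 - 27) ≡ 50/4 mod 71. 4⁻¹ ≡ 18 (mod 71), so λ ≡ 48.
  x = λ² - 27 - 31 = 2304 - 58 ≡ 45; y = λ·(27 - 45) - 28 ≡ 31. → (45, 31)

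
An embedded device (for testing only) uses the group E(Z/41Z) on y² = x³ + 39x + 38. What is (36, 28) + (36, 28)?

(12, 15)

tangent at (36, 28): λ = (3·36² + 39)/(2·28) ≡ 32/15. 15⁻¹ ≡ 11 (mod 41) since 15·11 = 165 ≡ 1, so λ ≡ 32·11 ≡ 24.
  x = λ² - 36 - 36 = 576 - 72 ≡ 12; y = λ·(36 - 12) - 28 ≡ 15. → (12, 15)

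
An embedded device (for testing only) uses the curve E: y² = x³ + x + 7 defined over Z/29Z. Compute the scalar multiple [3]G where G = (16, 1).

(21, 3)

Repeated addition: build up to 3G.
2G: tangent at (16, 1): λ = (3·16² + 1)/(2·1) ≡ 15/2. 2⁻¹ ≡ 15 (mod 29), so λ ≡ 15·15 ≡ 22.
  x = λ² - 16 - 16 = 484 - 32 ≡ 17; y = λ·(16 - 17) - 1 ≡ 6. → (17, 6)
3G: (17, 6) + (16, 1). λ = (1 - 6)/(16 - 17) ≡ 24/28 mod 29. 28⁻¹ ≡ 28 (mod 29), so λ ≡ 5.
  x = λ² - 17 - 16 = 25 - 33 ≡ 21; y = λ·(17 - 21) - 6 ≡ 3. → (21, 3)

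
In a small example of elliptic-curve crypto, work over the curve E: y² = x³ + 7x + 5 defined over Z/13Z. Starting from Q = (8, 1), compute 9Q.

(8, 1)

Repeated addition: build up to 9Q.
2Q: tangent at (8, 1): λ = (3·8² + 7)/(2·1) ≡ 4/2. 2⁻¹ ≡ 7 (mod 13), so λ ≡ 4·7 ≡ 2.
  x = λ² - 8 - 8 = 4 - 16 ≡ 1; y = λ·(8 - 1) - 1 ≡ 0. → (1, 0)
3Q: (1, 0) + (8, 1). λ = (1 - 0)/(8 - 1) ≡ 1/7 mod 13. 7⁻¹ ≡ 2 (mod 13), so λ ≡ 2.
  x = λ² - 1 - 8 = 4 - 9 ≡ 8; y = λ·(1 - 8) - 0 ≡ 12. → (8, 12)
4Q: (8, 12) + (8, 1): same x and y₁ ≡ -y₂, so the sum is the point at infinity.
5Q: the point at infinity + (8, 1) = (8, 1) (identity).
6Q: tangent at (8, 1): λ = (3·8² + 7)/(2·1) ≡ 4/2. 2⁻¹ ≡ 7 (mod 13), so λ ≡ 4·7 ≡ 2.
  x = λ² - 8 - 8 = 4 - 16 ≡ 1; y = λ·(8 - 1) - 1 ≡ 0. → (1, 0)
7Q: (1, 0) + (8, 1). λ = (1 - 0)/(8 - 1) ≡ 1/7 mod 13. 7⁻¹ ≡ 2 (mod 13) since 7·2 = 14 ≡ 1, so λ ≡ 2.
  x = λ² - 1 - 8 = 4 - 9 ≡ 8; y = λ·(1 - 8) - 0 ≡ 12. → (8, 12)
8Q: (8, 12) + (8, 1): same x and y₁ ≡ -y₂, so the sum is the point at infinity.
9Q: the point at infinity + (8, 1) = (8, 1) (identity).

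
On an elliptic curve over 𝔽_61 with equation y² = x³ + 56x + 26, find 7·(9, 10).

Write Q = (9, 10).
Repeated addition: build up to 7Q.
2Q: tangent at (9, 10): λ = (3·9² + 56)/(2·10) ≡ 55/20. 20⁻¹ ≡ 58 (mod 61), so λ ≡ 55·58 ≡ 18.
  x = λ² - 9 - 9 = 324 - 18 ≡ 1; y = λ·(9 - 1) - 10 ≡ 12. → (1, 12)
3Q: (1, 12) + (9, 10). λ = (10 - 12)/(9 - 1) ≡ 59/8 mod 61. 8⁻¹ ≡ 23 (mod 61), so λ ≡ 15.
  x = λ² - 1 - 9 = 225 - 10 ≡ 32; y = λ·(1 - 32) - 12 ≡ 11. → (32, 11)
4Q: (32, 11) + (9, 10). λ = (10 - 11)/(9 - 32) ≡ 60/38 mod 61. 38⁻¹ ≡ 53 (mod 61) since 38·53 = 2014 ≡ 1, so λ ≡ 8.
  x = λ² - 32 - 9 = 64 - 41 ≡ 23; y = λ·(32 - 23) - 11 ≡ 0. → (23, 0)
5Q: (23, 0) + (9, 10). λ = (10 - 0)/(9 - 23) ≡ 10/47 mod 61. 47⁻¹ ≡ 13 (mod 61), so λ ≡ 8.
  x = λ² - 23 - 9 = 64 - 32 ≡ 32; y = λ·(23 - 32) - 0 ≡ 50. → (32, 50)
6Q: (32, 50) + (9, 10). λ = (10 - 50)/(9 - 32) ≡ 21/38 mod 61. 38⁻¹ ≡ 53 (mod 61), so λ ≡ 15.
  x = λ² - 32 - 9 = 225 - 41 ≡ 1; y = λ·(32 - 1) - 50 ≡ 49. → (1, 49)
7Q: (1, 49) + (9, 10). λ = (10 - 49)/(9 - 1) ≡ 22/8 mod 61. 8⁻¹ ≡ 23 (mod 61), so λ ≡ 18.
  x = λ² - 1 - 9 = 324 - 10 ≡ 9; y = λ·(1 - 9) - 49 ≡ 51. → (9, 51)

(9, 51)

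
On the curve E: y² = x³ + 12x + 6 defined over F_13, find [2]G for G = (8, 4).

(7, 2)

tangent at (8, 4): λ = (3·8² + 12)/(2·4) ≡ 9/8. 8⁻¹ ≡ 5 (mod 13), so λ ≡ 9·5 ≡ 6.
  x = λ² - 8 - 8 = 36 - 16 ≡ 7; y = λ·(8 - 7) - 4 ≡ 2. → (7, 2)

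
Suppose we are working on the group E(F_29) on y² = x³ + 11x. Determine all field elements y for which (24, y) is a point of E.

x³ + 11x + 0 = 14088 ≡ 23 (mod 29).
Square roots of 23 mod 29: 9 and 20 (since 9² = 81 ≡ 23).

9, 20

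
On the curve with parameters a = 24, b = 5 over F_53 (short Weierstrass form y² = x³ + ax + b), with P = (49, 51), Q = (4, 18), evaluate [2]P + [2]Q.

(42, 0)

First 2P:
Repeated addition: build up to 2P.
2P: tangent at (49, 51): λ = (3·49² + 24)/(2·51) ≡ 19/49. 49⁻¹ ≡ 13 (mod 53) since 49·13 = 637 ≡ 1, so λ ≡ 19·13 ≡ 35.
  x = λ² - 49 - 49 = 1225 - 98 ≡ 14; y = λ·(49 - 14) - 51 ≡ 8. → (14, 8)
2P = (14, 8).
Next 2Q:
Repeated addition: build up to 2Q.
2Q: tangent at (4, 18): λ = (3·4² + 24)/(2·18) ≡ 19/36. 36⁻¹ ≡ 28 (mod 53), so λ ≡ 19·28 ≡ 2.
  x = λ² - 4 - 4 = 4 - 8 ≡ 49; y = λ·(4 - 49) - 18 ≡ 51. → (49, 51)
2Q = (49, 51).
Finally 2P + 2Q:
(14, 8) + (49, 51). λ = (51 - 8)/(49 - 14) ≡ 43/35 mod 53. 35⁻¹ ≡ 50 (mod 53), so λ ≡ 30.
  x = λ² - 14 - 49 = 900 - 63 ≡ 42; y = λ·(14 - 42) - 8 ≡ 0. → (42, 0)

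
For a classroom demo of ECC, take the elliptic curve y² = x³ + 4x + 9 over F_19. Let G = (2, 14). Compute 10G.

(11, 15)

Double-and-add on 10 = (1010)₂. Start with G = (2, 14) for the leading 1-bit.
double: tangent at (2, 14): λ = (3·2² + 4)/(2·14) ≡ 16/9. 9⁻¹ ≡ 17 (mod 19), so λ ≡ 16·17 ≡ 6.
  x = λ² - 2 - 2 = 36 - 4 ≡ 13; y = λ·(2 - 13) - 14 ≡ 15. → (13, 15)
double: tangent at (13, 15): λ = (3·13² + 4)/(2·15) ≡ 17/11. 11⁻¹ ≡ 7 (mod 19) since 11·7 = 77 ≡ 1, so λ ≡ 17·7 ≡ 5.
  x = λ² - 13 - 13 = 25 - 26 ≡ 18; y = λ·(13 - 18) - 15 ≡ 17. → (18, 17)
add G: (18, 17) + (2, 14). λ = (14 - 17)/(2 - 18) ≡ 16/3 mod 19. 3⁻¹ ≡ 13 (mod 19) since 3·13 = 39 ≡ 1, so λ ≡ 18.
  x = λ² - 18 - 2 = 324 - 20 ≡ 0; y = λ·(18 - 0) - 17 ≡ 3. → (0, 3)
double: tangent at (0, 3): λ = (3·0² + 4)/(2·3) ≡ 4/6. 6⁻¹ ≡ 16 (mod 19) since 6·16 = 96 ≡ 1, so λ ≡ 4·16 ≡ 7.
  x = λ² - 0 - 0 = 49 - 0 ≡ 11; y = λ·(0 - 11) - 3 ≡ 15. → (11, 15)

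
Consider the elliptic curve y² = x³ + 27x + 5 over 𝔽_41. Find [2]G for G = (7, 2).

(23, 40)

tangent at (7, 2): λ = (3·7² + 27)/(2·2) ≡ 10/4. 4⁻¹ ≡ 31 (mod 41), so λ ≡ 10·31 ≡ 23.
  x = λ² - 7 - 7 = 529 - 14 ≡ 23; y = λ·(7 - 23) - 2 ≡ 40. → (23, 40)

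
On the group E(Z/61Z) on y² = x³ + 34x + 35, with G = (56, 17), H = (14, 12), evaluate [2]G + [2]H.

First 2G:
Repeated addition: build up to 2G.
2G: tangent at (56, 17): λ = (3·56² + 34)/(2·17) ≡ 48/34. 34⁻¹ ≡ 9 (mod 61) since 34·9 = 306 ≡ 1, so λ ≡ 48·9 ≡ 5.
  x = λ² - 56 - 56 = 25 - 112 ≡ 35; y = λ·(56 - 35) - 17 ≡ 27. → (35, 27)
2G = (35, 27).
Next 2H:
Repeated addition: build up to 2H.
2H: tangent at (14, 12): λ = (3·14² + 34)/(2·12) ≡ 12/24. 24⁻¹ ≡ 28 (mod 61) since 24·28 = 672 ≡ 1, so λ ≡ 12·28 ≡ 31.
  x = λ² - 14 - 14 = 961 - 28 ≡ 18; y = λ·(14 - 18) - 12 ≡ 47. → (18, 47)
2H = (18, 47).
Finally 2G + 2H:
(35, 27) + (18, 47). λ = (47 - 27)/(18 - 35) ≡ 20/44 mod 61. 44⁻¹ ≡ 43 (mod 61) since 44·43 = 1892 ≡ 1, so λ ≡ 6.
  x = λ² - 35 - 18 = 36 - 53 ≡ 44; y = λ·(35 - 44) - 27 ≡ 41. → (44, 41)

(44, 41)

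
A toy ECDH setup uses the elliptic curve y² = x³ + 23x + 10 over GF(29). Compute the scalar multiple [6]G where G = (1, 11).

Repeated addition: build up to 6G.
2G: tangent at (1, 11): λ = (3·1² + 23)/(2·11) ≡ 26/22. 22⁻¹ ≡ 4 (mod 29) since 22·4 = 88 ≡ 1, so λ ≡ 26·4 ≡ 17.
  x = λ² - 1 - 1 = 289 - 2 ≡ 26; y = λ·(1 - 26) - 11 ≡ 28. → (26, 28)
3G: (26, 28) + (1, 11). λ = (11 - 28)/(1 - 26) ≡ 12/4 mod 29. 4⁻¹ ≡ 22 (mod 29), so λ ≡ 3.
  x = λ² - 26 - 1 = 9 - 27 ≡ 11; y = λ·(26 - 11) - 28 ≡ 17. → (11, 17)
4G: (11, 17) + (1, 11). λ = (11 - 17)/(1 - 11) ≡ 23/19 mod 29. 19⁻¹ ≡ 26 (mod 29) since 19·26 = 494 ≡ 1, so λ ≡ 18.
  x = λ² - 11 - 1 = 324 - 12 ≡ 22; y = λ·(11 - 22) - 17 ≡ 17. → (22, 17)
5G: (22, 17) + (1, 11). λ = (11 - 17)/(1 - 22) ≡ 23/8 mod 29. 8⁻¹ ≡ 11 (mod 29), so λ ≡ 21.
  x = λ² - 22 - 1 = 441 - 23 ≡ 12; y = λ·(22 - 12) - 17 ≡ 19. → (12, 19)
6G: (12, 19) + (1, 11). λ = (11 - 19)/(1 - 12) ≡ 21/18 mod 29. 18⁻¹ ≡ 21 (mod 29) since 18·21 = 378 ≡ 1, so λ ≡ 6.
  x = λ² - 12 - 1 = 36 - 13 ≡ 23; y = λ·(12 - 23) - 19 ≡ 2. → (23, 2)

(23, 2)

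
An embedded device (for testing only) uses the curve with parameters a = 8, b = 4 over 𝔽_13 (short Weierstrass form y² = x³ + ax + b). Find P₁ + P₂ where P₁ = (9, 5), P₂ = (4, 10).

(1, 0)

(9, 5) + (4, 10). λ = (10 - 5)/(4 - 9) ≡ 5/8 mod 13. 8⁻¹ ≡ 5 (mod 13) since 8·5 = 40 ≡ 1, so λ ≡ 12.
  x = λ² - 9 - 4 = 144 - 13 ≡ 1; y = λ·(9 - 1) - 5 ≡ 0. → (1, 0)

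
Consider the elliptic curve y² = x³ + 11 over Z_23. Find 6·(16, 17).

O

Write G = (16, 17).
Double-and-add on 6 = (110)₂. Start with G = (16, 17) for the leading 1-bit.
double: tangent at (16, 17): λ = (3·16² + 0)/(2·17) ≡ 9/11. 11⁻¹ ≡ 21 (mod 23), so λ ≡ 9·21 ≡ 5.
  x = λ² - 16 - 16 = 25 - 32 ≡ 16; y = λ·(16 - 16) - 17 ≡ 6. → (16, 6)
add G: (16, 6) + (16, 17): same x and y₁ ≡ -y₂, so the sum is ∞.
double: ∞ + ∞ = ∞ (identity).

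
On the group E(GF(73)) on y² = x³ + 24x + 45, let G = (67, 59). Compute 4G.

(67, 59)

Double-and-add on 4 = (100)₂. Start with G = (67, 59) for the leading 1-bit.
double: tangent at (67, 59): λ = (3·67² + 24)/(2·59) ≡ 59/45. 45⁻¹ ≡ 13 (mod 73), so λ ≡ 59·13 ≡ 37.
  x = λ² - 67 - 67 = 1369 - 134 ≡ 67; y = λ·(67 - 67) - 59 ≡ 14. → (67, 14)
double: tangent at (67, 14): λ = (3·67² + 24)/(2·14) ≡ 59/28. 28⁻¹ ≡ 60 (mod 73), so λ ≡ 59·60 ≡ 36.
  x = λ² - 67 - 67 = 1296 - 134 ≡ 67; y = λ·(67 - 67) - 14 ≡ 59. → (67, 59)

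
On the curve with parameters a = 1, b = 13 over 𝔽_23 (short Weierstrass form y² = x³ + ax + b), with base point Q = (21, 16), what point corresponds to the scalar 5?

(0, 6)

Double-and-add on 5 = (101)₂. Start with Q = (21, 16) for the leading 1-bit.
double: tangent at (21, 16): λ = (3·21² + 1)/(2·16) ≡ 13/9. 9⁻¹ ≡ 18 (mod 23) since 9·18 = 162 ≡ 1, so λ ≡ 13·18 ≡ 4.
  x = λ² - 21 - 21 = 16 - 42 ≡ 20; y = λ·(21 - 20) - 16 ≡ 11. → (20, 11)
double: tangent at (20, 11): λ = (3·20² + 1)/(2·11) ≡ 5/22. 22⁻¹ ≡ 22 (mod 23), so λ ≡ 5·22 ≡ 18.
  x = λ² - 20 - 20 = 324 - 40 ≡ 8; y = λ·(20 - 8) - 11 ≡ 21. → (8, 21)
add Q: (8, 21) + (21, 16). λ = (16 - 21)/(21 - 8) ≡ 18/13 mod 23. 13⁻¹ ≡ 16 (mod 23) since 13·16 = 208 ≡ 1, so λ ≡ 12.
  x = λ² - 8 - 21 = 144 - 29 ≡ 0; y = λ·(8 - 0) - 21 ≡ 6. → (0, 6)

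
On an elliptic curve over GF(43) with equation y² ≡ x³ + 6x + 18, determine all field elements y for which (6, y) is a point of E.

none

x³ + 6x + 18 = 270 ≡ 12 (mod 43).
12 is a non-residue mod 43; no y exists.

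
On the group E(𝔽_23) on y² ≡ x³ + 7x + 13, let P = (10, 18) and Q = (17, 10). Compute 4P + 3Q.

First 4P:
Repeated addition: build up to 4P.
2P: tangent at (10, 18): λ = (3·10² + 7)/(2·18) ≡ 8/13. 13⁻¹ ≡ 16 (mod 23) since 13·16 = 208 ≡ 1, so λ ≡ 8·16 ≡ 13.
  x = λ² - 10 - 10 = 169 - 20 ≡ 11; y = λ·(10 - 11) - 18 ≡ 15. → (11, 15)
3P: (11, 15) + (10, 18). λ = (18 - 15)/(10 - 11) ≡ 3/22 mod 23. 22⁻¹ ≡ 22 (mod 23), so λ ≡ 20.
  x = λ² - 11 - 10 = 400 - 21 ≡ 11; y = λ·(11 - 11) - 15 ≡ 8. → (11, 8)
4P: (11, 8) + (10, 18). λ = (18 - 8)/(10 - 11) ≡ 10/22 mod 23. 22⁻¹ ≡ 22 (mod 23) since 22·22 = 484 ≡ 1, so λ ≡ 13.
  x = λ² - 11 - 10 = 169 - 21 ≡ 10; y = λ·(11 - 10) - 8 ≡ 5. → (10, 5)
4P = (10, 5).
Next 3Q:
Repeated addition: build up to 3Q.
2Q: tangent at (17, 10): λ = (3·17² + 7)/(2·10) ≡ 0/20. 20⁻¹ ≡ 15 (mod 23) since 20·15 = 300 ≡ 1, so λ ≡ 0·15 ≡ 0.
  x = λ² - 17 - 17 = 0 - 34 ≡ 12; y = λ·(17 - 12) - 10 ≡ 13. → (12, 13)
3Q: (12, 13) + (17, 10). λ = (10 - 13)/(17 - 12) ≡ 20/5 mod 23. 5⁻¹ ≡ 14 (mod 23), so λ ≡ 4.
  x = λ² - 12 - 17 = 16 - 29 ≡ 10; y = λ·(12 - 10) - 13 ≡ 18. → (10, 18)
3Q = (10, 18).
Finally 4P + 3Q:
(10, 5) + (10, 18): same x and y₁ ≡ -y₂, so the sum is O.

O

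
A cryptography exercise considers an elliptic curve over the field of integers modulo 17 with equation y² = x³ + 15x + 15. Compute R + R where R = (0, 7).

tangent at (0, 7): λ = (3·0² + 15)/(2·7) ≡ 15/14. 14⁻¹ ≡ 11 (mod 17), so λ ≡ 15·11 ≡ 12.
  x = λ² - 0 - 0 = 144 - 0 ≡ 8; y = λ·(0 - 8) - 7 ≡ 16. → (8, 16)

(8, 16)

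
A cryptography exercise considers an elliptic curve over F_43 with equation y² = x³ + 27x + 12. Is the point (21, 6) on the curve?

yes

y² = 6² ≡ 36; x³ + 27x + 12 = 9840 ≡ 36 (mod 43). 36 = 36.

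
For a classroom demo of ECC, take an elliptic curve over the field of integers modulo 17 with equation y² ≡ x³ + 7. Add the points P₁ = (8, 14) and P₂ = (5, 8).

(8, 14) + (5, 8). λ = (8 - 14)/(5 - 8) ≡ 11/14 mod 17. 14⁻¹ ≡ 11 (mod 17) since 14·11 = 154 ≡ 1, so λ ≡ 2.
  x = λ² - 8 - 5 = 4 - 13 ≡ 8; y = λ·(8 - 8) - 14 ≡ 3. → (8, 3)

(8, 3)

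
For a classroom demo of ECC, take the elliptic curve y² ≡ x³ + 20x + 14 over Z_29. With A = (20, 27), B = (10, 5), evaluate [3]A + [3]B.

(2, 2)

First 3A:
Repeated addition: build up to 3A.
2A: tangent at (20, 27): λ = (3·20² + 20)/(2·27) ≡ 2/25. 25⁻¹ ≡ 7 (mod 29) since 25·7 = 175 ≡ 1, so λ ≡ 2·7 ≡ 14.
  x = λ² - 20 - 20 = 196 - 40 ≡ 11; y = λ·(20 - 11) - 27 ≡ 12. → (11, 12)
3A: (11, 12) + (20, 27). λ = (27 - 12)/(20 - 11) ≡ 15/9 mod 29. 9⁻¹ ≡ 13 (mod 29) since 9·13 = 117 ≡ 1, so λ ≡ 21.
  x = λ² - 11 - 20 = 441 - 31 ≡ 4; y = λ·(11 - 4) - 12 ≡ 19. → (4, 19)
3A = (4, 19).
Next 3B:
Repeated addition: build up to 3B.
2B: tangent at (10, 5): λ = (3·10² + 20)/(2·5) ≡ 1/10. 10⁻¹ ≡ 3 (mod 29), so λ ≡ 1·3 ≡ 3.
  x = λ² - 10 - 10 = 9 - 20 ≡ 18; y = λ·(10 - 18) - 5 ≡ 0. → (18, 0)
3B: (18, 0) + (10, 5). λ = (5 - 0)/(10 - 18) ≡ 5/21 mod 29. 21⁻¹ ≡ 18 (mod 29), so λ ≡ 3.
  x = λ² - 18 - 10 = 9 - 28 ≡ 10; y = λ·(18 - 10) - 0 ≡ 24. → (10, 24)
3B = (10, 24).
Finally 3A + 3B:
(4, 19) + (10, 24). λ = (24 - 19)/(10 - 4) ≡ 5/6 mod 29. 6⁻¹ ≡ 5 (mod 29), so λ ≡ 25.
  x = λ² - 4 - 10 = 625 - 14 ≡ 2; y = λ·(4 - 2) - 19 ≡ 2. → (2, 2)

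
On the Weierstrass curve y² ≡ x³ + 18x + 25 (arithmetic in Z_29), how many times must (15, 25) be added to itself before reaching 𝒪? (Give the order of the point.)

3

2P: tangent at (15, 25): λ = (3·15² + 18)/(2·25) ≡ 26/21. 21⁻¹ ≡ 18 (mod 29), so λ ≡ 26·18 ≡ 4.
  x = λ² - 15 - 15 = 16 - 30 ≡ 15; y = λ·(15 - 15) - 25 ≡ 4. → (15, 4)
3P: (15, 4) + (15, 25): same x and y₁ ≡ -y₂, so the sum is 𝒪.
3P = 𝒪, so the order is 3.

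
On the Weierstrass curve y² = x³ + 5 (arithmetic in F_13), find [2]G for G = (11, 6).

(5, 0)

tangent at (11, 6): λ = (3·11² + 0)/(2·6) ≡ 12/12. 12⁻¹ ≡ 12 (mod 13), so λ ≡ 12·12 ≡ 1.
  x = λ² - 11 - 11 = 1 - 22 ≡ 5; y = λ·(11 - 5) - 6 ≡ 0. → (5, 0)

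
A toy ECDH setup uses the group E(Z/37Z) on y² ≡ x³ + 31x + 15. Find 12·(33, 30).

Write P = (33, 30).
Repeated addition: build up to 12P.
2P: tangent at (33, 30): λ = (3·33² + 31)/(2·30) ≡ 5/23. 23⁻¹ ≡ 29 (mod 37) since 23·29 = 667 ≡ 1, so λ ≡ 5·29 ≡ 34.
  x = λ² - 33 - 33 = 1156 - 66 ≡ 17; y = λ·(33 - 17) - 30 ≡ 33. → (17, 33)
3P: (17, 33) + (33, 30). λ = (30 - 33)/(33 - 17) ≡ 34/16 mod 37. 16⁻¹ ≡ 7 (mod 37) since 16·7 = 112 ≡ 1, so λ ≡ 16.
  x = λ² - 17 - 33 = 256 - 50 ≡ 21; y = λ·(17 - 21) - 33 ≡ 14. → (21, 14)
4P: (21, 14) + (33, 30). λ = (30 - 14)/(33 - 21) ≡ 16/12 mod 37. 12⁻¹ ≡ 34 (mod 37) since 12·34 = 408 ≡ 1, so λ ≡ 26.
  x = λ² - 21 - 33 = 676 - 54 ≡ 30; y = λ·(21 - 30) - 14 ≡ 11. → (30, 11)
5P: (30, 11) + (33, 30). λ = (30 - 11)/(33 - 30) ≡ 19/3 mod 37. 3⁻¹ ≡ 25 (mod 37) since 3·25 = 75 ≡ 1, so λ ≡ 31.
  x = λ² - 30 - 33 = 961 - 63 ≡ 10; y = λ·(30 - 10) - 11 ≡ 17. → (10, 17)
6P: (10, 17) + (33, 30). λ = (30 - 17)/(33 - 10) ≡ 13/23 mod 37. 23⁻¹ ≡ 29 (mod 37), so λ ≡ 7.
  x = λ² - 10 - 33 = 49 - 43 ≡ 6; y = λ·(10 - 6) - 17 ≡ 11. → (6, 11)
7P: (6, 11) + (33, 30). λ = (30 - 11)/(33 - 6) ≡ 19/27 mod 37. 27⁻¹ ≡ 11 (mod 37) since 27·11 = 297 ≡ 1, so λ ≡ 24.
  x = λ² - 6 - 33 = 576 - 39 ≡ 19; y = λ·(6 - 19) - 11 ≡ 10. → (19, 10)
8P: (19, 10) + (33, 30). λ = (30 - 10)/(33 - 19) ≡ 20/14 mod 37. 14⁻¹ ≡ 8 (mod 37), so λ ≡ 12.
  x = λ² - 19 - 33 = 144 - 52 ≡ 18; y = λ·(19 - 18) - 10 ≡ 2. → (18, 2)
9P: (18, 2) + (33, 30). λ = (30 - 2)/(33 - 18) ≡ 28/15 mod 37. 15⁻¹ ≡ 5 (mod 37) since 15·5 = 75 ≡ 1, so λ ≡ 29.
  x = λ² - 18 - 33 = 841 - 51 ≡ 13; y = λ·(18 - 13) - 2 ≡ 32. → (13, 32)
10P: (13, 32) + (33, 30). λ = (30 - 32)/(33 - 13) ≡ 35/20 mod 37. 20⁻¹ ≡ 13 (mod 37) since 20·13 = 260 ≡ 1, so λ ≡ 11.
  x = λ² - 13 - 33 = 121 - 46 ≡ 1; y = λ·(13 - 1) - 32 ≡ 26. → (1, 26)
11P: (1, 26) + (33, 30). λ = (30 - 26)/(33 - 1) ≡ 4/32 mod 37. 32⁻¹ ≡ 22 (mod 37), so λ ≡ 14.
  x = λ² - 1 - 33 = 196 - 34 ≡ 14; y = λ·(1 - 14) - 26 ≡ 14. → (14, 14)
12P: (14, 14) + (33, 30). λ = (30 - 14)/(33 - 14) ≡ 16/19 mod 37. 19⁻¹ ≡ 2 (mod 37) since 19·2 = 38 ≡ 1, so λ ≡ 32.
  x = λ² - 14 - 33 = 1024 - 47 ≡ 15; y = λ·(14 - 15) - 14 ≡ 28. → (15, 28)

(15, 28)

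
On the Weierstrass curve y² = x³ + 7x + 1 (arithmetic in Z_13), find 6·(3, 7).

Write Q = (3, 7).
Double-and-add on 6 = (110)₂. Start with Q = (3, 7) for the leading 1-bit.
double: tangent at (3, 7): λ = (3·3² + 7)/(2·7) ≡ 8/1. 1⁻¹ ≡ 1 (mod 13) since 1·1 = 1 ≡ 1, so λ ≡ 8·1 ≡ 8.
  x = λ² - 3 - 3 = 64 - 6 ≡ 6; y = λ·(3 - 6) - 7 ≡ 8. → (6, 8)
add Q: (6, 8) + (3, 7). λ = (7 - 8)/(3 - 6) ≡ 12/10 mod 13. 10⁻¹ ≡ 4 (mod 13), so λ ≡ 9.
  x = λ² - 6 - 3 = 81 - 9 ≡ 7; y = λ·(6 - 7) - 8 ≡ 9. → (7, 9)
double: tangent at (7, 9): λ = (3·7² + 7)/(2·9) ≡ 11/5. 5⁻¹ ≡ 8 (mod 13), so λ ≡ 11·8 ≡ 10.
  x = λ² - 7 - 7 = 100 - 14 ≡ 8; y = λ·(7 - 8) - 9 ≡ 7. → (8, 7)

(8, 7)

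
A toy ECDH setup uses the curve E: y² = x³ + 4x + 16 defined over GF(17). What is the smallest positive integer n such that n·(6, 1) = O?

12

2P: tangent at (6, 1): λ = (3·6² + 4)/(2·1) ≡ 10/2. 2⁻¹ ≡ 9 (mod 17), so λ ≡ 10·9 ≡ 5.
  x = λ² - 6 - 6 = 25 - 12 ≡ 13; y = λ·(6 - 13) - 1 ≡ 15. → (13, 15)
3P: (13, 15) + (6, 1). λ = (1 - 15)/(6 - 13) ≡ 3/10 mod 17. 10⁻¹ ≡ 12 (mod 17), so λ ≡ 2.
  x = λ² - 13 - 6 = 4 - 19 ≡ 2; y = λ·(13 - 2) - 15 ≡ 7. → (2, 7)
4P: (2, 7) + (6, 1). λ = (1 - 7)/(6 - 2) ≡ 11/4 mod 17. 4⁻¹ ≡ 13 (mod 17) since 4·13 = 52 ≡ 1, so λ ≡ 7.
  x = λ² - 2 - 6 = 49 - 8 ≡ 7; y = λ·(2 - 7) - 7 ≡ 9. → (7, 9)
5P: (7, 9) + (6, 1). λ = (1 - 9)/(6 - 7) ≡ 9/16 mod 17. 16⁻¹ ≡ 16 (mod 17), so λ ≡ 8.
  x = λ² - 7 - 6 = 64 - 13 ≡ 0; y = λ·(7 - 0) - 9 ≡ 13. → (0, 13)
6P: (0, 13) + (6, 1). λ = (1 - 13)/(6 - 0) ≡ 5/6 mod 17. 6⁻¹ ≡ 3 (mod 17) since 6·3 = 18 ≡ 1, so λ ≡ 15.
  x = λ² - 0 - 6 = 225 - 6 ≡ 15; y = λ·(0 - 15) - 13 ≡ 0. → (15, 0)
7P: (15, 0) + (6, 1). λ = (1 - 0)/(6 - 15) ≡ 1/8 mod 17. 8⁻¹ ≡ 15 (mod 17) since 8·15 = 120 ≡ 1, so λ ≡ 15.
  x = λ² - 15 - 6 = 225 - 21 ≡ 0; y = λ·(15 - 0) - 0 ≡ 4. → (0, 4)
8P: (0, 4) + (6, 1). λ = (1 - 4)/(6 - 0) ≡ 14/6 mod 17. 6⁻¹ ≡ 3 (mod 17), so λ ≡ 8.
  x = λ² - 0 - 6 = 64 - 6 ≡ 7; y = λ·(0 - 7) - 4 ≡ 8. → (7, 8)
9P: (7, 8) + (6, 1). λ = (1 - 8)/(6 - 7) ≡ 10/16 mod 17. 16⁻¹ ≡ 16 (mod 17), so λ ≡ 7.
  x = λ² - 7 - 6 = 49 - 13 ≡ 2; y = λ·(7 - 2) - 8 ≡ 10. → (2, 10)
10P: (2, 10) + (6, 1). λ = (1 - 10)/(6 - 2) ≡ 8/4 mod 17. 4⁻¹ ≡ 13 (mod 17), so λ ≡ 2.
  x = λ² - 2 - 6 = 4 - 8 ≡ 13; y = λ·(2 - 13) - 10 ≡ 2. → (13, 2)
11P: (13, 2) + (6, 1). λ = (1 - 2)/(6 - 13) ≡ 16/10 mod 17. 10⁻¹ ≡ 12 (mod 17), so λ ≡ 5.
  x = λ² - 13 - 6 = 25 - 19 ≡ 6; y = λ·(13 - 6) - 2 ≡ 16. → (6, 16)
12P: (6, 16) + (6, 1): same x and y₁ ≡ -y₂, so the sum is O.
12P = O, so the order is 12.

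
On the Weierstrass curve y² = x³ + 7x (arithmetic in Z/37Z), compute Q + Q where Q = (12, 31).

(16, 29)

tangent at (12, 31): λ = (3·12² + 7)/(2·31) ≡ 32/25. 25⁻¹ ≡ 3 (mod 37) since 25·3 = 75 ≡ 1, so λ ≡ 32·3 ≡ 22.
  x = λ² - 12 - 12 = 484 - 24 ≡ 16; y = λ·(12 - 16) - 31 ≡ 29. → (16, 29)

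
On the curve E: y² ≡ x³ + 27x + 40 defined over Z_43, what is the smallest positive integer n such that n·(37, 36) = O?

2P: tangent at (37, 36): λ = (3·37² + 27)/(2·36) ≡ 6/29. 29⁻¹ ≡ 3 (mod 43) since 29·3 = 87 ≡ 1, so λ ≡ 6·3 ≡ 18.
  x = λ² - 37 - 37 = 324 - 74 ≡ 35; y = λ·(37 - 35) - 36 ≡ 0. → (35, 0)
3P: (35, 0) + (37, 36). λ = (36 - 0)/(37 - 35) ≡ 36/2 mod 43. 2⁻¹ ≡ 22 (mod 43), so λ ≡ 18.
  x = λ² - 35 - 37 = 324 - 72 ≡ 37; y = λ·(35 - 37) - 0 ≡ 7. → (37, 7)
4P: (37, 7) + (37, 36): same x and y₁ ≡ -y₂, so the sum is O.
4P = O, so the order is 4.

4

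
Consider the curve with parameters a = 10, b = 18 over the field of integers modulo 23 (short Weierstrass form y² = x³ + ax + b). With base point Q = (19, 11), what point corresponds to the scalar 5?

(21, 17)

Double-and-add on 5 = (101)₂. Start with Q = (19, 11) for the leading 1-bit.
double: tangent at (19, 11): λ = (3·19² + 10)/(2·11) ≡ 12/22. 22⁻¹ ≡ 22 (mod 23), so λ ≡ 12·22 ≡ 11.
  x = λ² - 19 - 19 = 121 - 38 ≡ 14; y = λ·(19 - 14) - 11 ≡ 21. → (14, 21)
double: tangent at (14, 21): λ = (3·14² + 10)/(2·21) ≡ 0/19. 19⁻¹ ≡ 17 (mod 23), so λ ≡ 0·17 ≡ 0.
  x = λ² - 14 - 14 = 0 - 28 ≡ 18; y = λ·(14 - 18) - 21 ≡ 2. → (18, 2)
add Q: (18, 2) + (19, 11). λ = (11 - 2)/(19 - 18) ≡ 9/1 mod 23. 1⁻¹ ≡ 1 (mod 23) since 1·1 = 1 ≡ 1, so λ ≡ 9.
  x = λ² - 18 - 19 = 81 - 37 ≡ 21; y = λ·(18 - 21) - 2 ≡ 17. → (21, 17)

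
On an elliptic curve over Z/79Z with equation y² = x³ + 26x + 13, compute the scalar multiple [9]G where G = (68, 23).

Double-and-add on 9 = (1001)₂. Start with G = (68, 23) for the leading 1-bit.
double: tangent at (68, 23): λ = (3·68² + 26)/(2·23) ≡ 73/46. 46⁻¹ ≡ 67 (mod 79) since 46·67 = 3082 ≡ 1, so λ ≡ 73·67 ≡ 72.
  x = λ² - 68 - 68 = 5184 - 136 ≡ 71; y = λ·(68 - 71) - 23 ≡ 77. → (71, 77)
double: tangent at (71, 77): λ = (3·71² + 26)/(2·77) ≡ 60/75. 75⁻¹ ≡ 59 (mod 79) since 75·59 = 4425 ≡ 1, so λ ≡ 60·59 ≡ 64.
  x = λ² - 71 - 71 = 4096 - 142 ≡ 4; y = λ·(71 - 4) - 77 ≡ 24. → (4, 24)
double: tangent at (4, 24): λ = (3·4² + 26)/(2·24) ≡ 74/48. 48⁻¹ ≡ 28 (mod 79) since 48·28 = 1344 ≡ 1, so λ ≡ 74·28 ≡ 18.
  x = λ² - 4 - 4 = 324 - 8 ≡ 0; y = λ·(4 - 0) - 24 ≡ 48. → (0, 48)
add G: (0, 48) + (68, 23). λ = (23 - 48)/(68 - 0) ≡ 54/68 mod 79. 68⁻¹ ≡ 43 (mod 79), so λ ≡ 31.
  x = λ² - 0 - 68 = 961 - 68 ≡ 24; y = λ·(0 - 24) - 48 ≡ 77. → (24, 77)

(24, 77)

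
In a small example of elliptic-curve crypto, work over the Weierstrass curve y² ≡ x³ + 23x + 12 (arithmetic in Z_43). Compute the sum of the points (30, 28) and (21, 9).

(30, 28) + (21, 9). λ = (9 - 28)/(21 - 30) ≡ 24/34 mod 43. 34⁻¹ ≡ 19 (mod 43) since 34·19 = 646 ≡ 1, so λ ≡ 26.
  x = λ² - 30 - 21 = 676 - 51 ≡ 23; y = λ·(30 - 23) - 28 ≡ 25. → (23, 25)

(23, 25)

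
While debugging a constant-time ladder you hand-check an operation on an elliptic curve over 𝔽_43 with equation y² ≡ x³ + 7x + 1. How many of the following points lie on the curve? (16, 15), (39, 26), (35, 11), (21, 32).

(16, 15): 15² ≡ 10, rhs ≡ 38 → off.
(39, 26): 26² ≡ 31, rhs ≡ 38 → off.
(35, 11): 11² ≡ 35, rhs ≡ 35 → on.
(21, 32): 32² ≡ 35, rhs ≡ 35 → on.

2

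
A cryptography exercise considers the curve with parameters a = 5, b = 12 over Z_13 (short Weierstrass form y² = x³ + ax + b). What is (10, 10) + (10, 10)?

(7, 0)

tangent at (10, 10): λ = (3·10² + 5)/(2·10) ≡ 6/7. 7⁻¹ ≡ 2 (mod 13), so λ ≡ 6·2 ≡ 12.
  x = λ² - 10 - 10 = 144 - 20 ≡ 7; y = λ·(10 - 7) - 10 ≡ 0. → (7, 0)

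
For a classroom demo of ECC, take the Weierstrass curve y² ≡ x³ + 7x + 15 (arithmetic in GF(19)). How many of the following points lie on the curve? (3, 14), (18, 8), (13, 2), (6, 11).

(3, 14): 14² ≡ 6, rhs ≡ 6 → on.
(18, 8): 8² ≡ 7, rhs ≡ 7 → on.
(13, 2): 2² ≡ 4, rhs ≡ 4 → on.
(6, 11): 11² ≡ 7, rhs ≡ 7 → on.

4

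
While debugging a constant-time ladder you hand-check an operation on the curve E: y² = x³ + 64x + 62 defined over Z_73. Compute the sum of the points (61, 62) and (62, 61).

(61, 62) + (62, 61). λ = (61 - 62)/(62 - 61) ≡ 72/1 mod 73. 1⁻¹ ≡ 1 (mod 73) since 1·1 = 1 ≡ 1, so λ ≡ 72.
  x = λ² - 61 - 62 = 5184 - 123 ≡ 24; y = λ·(61 - 24) - 62 ≡ 47. → (24, 47)

(24, 47)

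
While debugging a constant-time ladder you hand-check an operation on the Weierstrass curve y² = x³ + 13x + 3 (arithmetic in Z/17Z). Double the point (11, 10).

(3, 1)

tangent at (11, 10): λ = (3·11² + 13)/(2·10) ≡ 2/3. 3⁻¹ ≡ 6 (mod 17), so λ ≡ 2·6 ≡ 12.
  x = λ² - 11 - 11 = 144 - 22 ≡ 3; y = λ·(11 - 3) - 10 ≡ 1. → (3, 1)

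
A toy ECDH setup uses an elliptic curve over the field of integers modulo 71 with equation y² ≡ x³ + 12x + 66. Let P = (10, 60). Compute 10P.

(55, 31)

Repeated addition: build up to 10P.
2P: tangent at (10, 60): λ = (3·10² + 12)/(2·60) ≡ 28/49. 49⁻¹ ≡ 29 (mod 71), so λ ≡ 28·29 ≡ 31.
  x = λ² - 10 - 10 = 961 - 20 ≡ 18; y = λ·(10 - 18) - 60 ≡ 47. → (18, 47)
3P: (18, 47) + (10, 60). λ = (60 - 47)/(10 - 18) ≡ 13/63 mod 71. 63⁻¹ ≡ 62 (mod 71) since 63·62 = 3906 ≡ 1, so λ ≡ 25.
  x = λ² - 18 - 10 = 625 - 28 ≡ 29; y = λ·(18 - 29) - 47 ≡ 33. → (29, 33)
4P: (29, 33) + (10, 60). λ = (60 - 33)/(10 - 29) ≡ 27/52 mod 71. 52⁻¹ ≡ 56 (mod 71), so λ ≡ 21.
  x = λ² - 29 - 10 = 441 - 39 ≡ 47; y = λ·(29 - 47) - 33 ≡ 15. → (47, 15)
5P: (47, 15) + (10, 60). λ = (60 - 15)/(10 - 47) ≡ 45/34 mod 71. 34⁻¹ ≡ 23 (mod 71), so λ ≡ 41.
  x = λ² - 47 - 10 = 1681 - 57 ≡ 62; y = λ·(47 - 62) - 15 ≡ 9. → (62, 9)
6P: (62, 9) + (10, 60). λ = (60 - 9)/(10 - 62) ≡ 51/19 mod 71. 19⁻¹ ≡ 15 (mod 71), so λ ≡ 55.
  x = λ² - 62 - 10 = 3025 - 72 ≡ 42; y = λ·(62 - 42) - 9 ≡ 26. → (42, 26)
7P: (42, 26) + (10, 60). λ = (60 - 26)/(10 - 42) ≡ 34/39 mod 71. 39⁻¹ ≡ 51 (mod 71), so λ ≡ 30.
  x = λ² - 42 - 10 = 900 - 52 ≡ 67; y = λ·(42 - 67) - 26 ≡ 5. → (67, 5)
8P: (67, 5) + (10, 60). λ = (60 - 5)/(10 - 67) ≡ 55/14 mod 71. 14⁻¹ ≡ 66 (mod 71) since 14·66 = 924 ≡ 1, so λ ≡ 9.
  x = λ² - 67 - 10 = 81 - 77 ≡ 4; y = λ·(67 - 4) - 5 ≡ 65. → (4, 65)
9P: (4, 65) + (10, 60). λ = (60 - 65)/(10 - 4) ≡ 66/6 mod 71. 6⁻¹ ≡ 12 (mod 71), so λ ≡ 11.
  x = λ² - 4 - 10 = 121 - 14 ≡ 36; y = λ·(4 - 36) - 65 ≡ 9. → (36, 9)
10P: (36, 9) + (10, 60). λ = (60 - 9)/(10 - 36) ≡ 51/45 mod 71. 45⁻¹ ≡ 30 (mod 71) since 45·30 = 1350 ≡ 1, so λ ≡ 39.
  x = λ² - 36 - 10 = 1521 - 46 ≡ 55; y = λ·(36 - 55) - 9 ≡ 31. → (55, 31)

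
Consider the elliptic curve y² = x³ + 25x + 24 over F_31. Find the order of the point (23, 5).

2P: tangent at (23, 5): λ = (3·23² + 25)/(2·5) ≡ 0/10. 10⁻¹ ≡ 28 (mod 31), so λ ≡ 0·28 ≡ 0.
  x = λ² - 23 - 23 = 0 - 46 ≡ 16; y = λ·(23 - 16) - 5 ≡ 26. → (16, 26)
3P: (16, 26) + (23, 5). λ = (5 - 26)/(23 - 16) ≡ 10/7 mod 31. 7⁻¹ ≡ 9 (mod 31), so λ ≡ 28.
  x = λ² - 16 - 23 = 784 - 39 ≡ 1; y = λ·(16 - 1) - 26 ≡ 22. → (1, 22)
4P: (1, 22) + (23, 5). λ = (5 - 22)/(23 - 1) ≡ 14/22 mod 31. 22⁻¹ ≡ 24 (mod 31), so λ ≡ 26.
  x = λ² - 1 - 23 = 676 - 24 ≡ 1; y = λ·(1 - 1) - 22 ≡ 9. → (1, 9)
5P: (1, 9) + (23, 5). λ = (5 - 9)/(23 - 1) ≡ 27/22 mod 31. 22⁻¹ ≡ 24 (mod 31) since 22·24 = 528 ≡ 1, so λ ≡ 28.
  x = λ² - 1 - 23 = 784 - 24 ≡ 16; y = λ·(1 - 16) - 9 ≡ 5. → (16, 5)
6P: (16, 5) + (23, 5). λ = (5 - 5)/(23 - 16) ≡ 0/7 mod 31. 7⁻¹ ≡ 9 (mod 31) since 7·9 = 63 ≡ 1, so λ ≡ 0.
  x = λ² - 16 - 23 = 0 - 39 ≡ 23; y = λ·(16 - 23) - 5 ≡ 26. → (23, 26)
7P: (23, 26) + (23, 5): same x and y₁ ≡ -y₂, so the sum is the point at infinity.
7P = the point at infinity, so the order is 7.

7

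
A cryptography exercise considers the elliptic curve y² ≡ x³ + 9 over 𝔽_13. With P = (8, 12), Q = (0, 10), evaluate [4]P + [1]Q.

(3, 6)

First 4P:
Double-and-add on 4 = (100)₂. Start with P = (8, 12) for the leading 1-bit.
double: tangent at (8, 12): λ = (3·8² + 0)/(2·12) ≡ 10/11. 11⁻¹ ≡ 6 (mod 13), so λ ≡ 10·6 ≡ 8.
  x = λ² - 8 - 8 = 64 - 16 ≡ 9; y = λ·(8 - 9) - 12 ≡ 6. → (9, 6)
double: tangent at (9, 6): λ = (3·9² + 0)/(2·6) ≡ 9/12. 12⁻¹ ≡ 12 (mod 13) since 12·12 = 144 ≡ 1, so λ ≡ 9·12 ≡ 4.
  x = λ² - 9 - 9 = 16 - 18 ≡ 11; y = λ·(9 - 11) - 6 ≡ 12. → (11, 12)
4P = (11, 12).
Finally 4P + Q:
(11, 12) + (0, 10). λ = (10 - 12)/(0 - 11) ≡ 11/2 mod 13. 2⁻¹ ≡ 7 (mod 13), so λ ≡ 12.
  x = λ² - 11 - 0 = 144 - 11 ≡ 3; y = λ·(11 - 3) - 12 ≡ 6. → (3, 6)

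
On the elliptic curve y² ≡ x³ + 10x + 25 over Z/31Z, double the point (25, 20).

(9, 21)

tangent at (25, 20): λ = (3·25² + 10)/(2·20) ≡ 25/9. 9⁻¹ ≡ 7 (mod 31), so λ ≡ 25·7 ≡ 20.
  x = λ² - 25 - 25 = 400 - 50 ≡ 9; y = λ·(25 - 9) - 20 ≡ 21. → (9, 21)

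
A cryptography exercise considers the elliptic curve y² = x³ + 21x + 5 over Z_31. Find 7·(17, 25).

(17, 25)

Write Q = (17, 25).
Repeated addition: build up to 7Q.
2Q: tangent at (17, 25): λ = (3·17² + 21)/(2·25) ≡ 20/19. 19⁻¹ ≡ 18 (mod 31) since 19·18 = 342 ≡ 1, so λ ≡ 20·18 ≡ 19.
  x = λ² - 17 - 17 = 361 - 34 ≡ 17; y = λ·(17 - 17) - 25 ≡ 6. → (17, 6)
3Q: (17, 6) + (17, 25): same x and y₁ ≡ -y₂, so the sum is the point at infinity.
4Q: the point at infinity + (17, 25) = (17, 25) (identity).
5Q: tangent at (17, 25): λ = (3·17² + 21)/(2·25) ≡ 20/19. 19⁻¹ ≡ 18 (mod 31), so λ ≡ 20·18 ≡ 19.
  x = λ² - 17 - 17 = 361 - 34 ≡ 17; y = λ·(17 - 17) - 25 ≡ 6. → (17, 6)
6Q: (17, 6) + (17, 25): same x and y₁ ≡ -y₂, so the sum is the point at infinity.
7Q: the point at infinity + (17, 25) = (17, 25) (identity).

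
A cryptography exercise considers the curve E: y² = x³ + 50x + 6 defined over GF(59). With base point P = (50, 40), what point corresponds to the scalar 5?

(57, 4)

Repeated addition: build up to 5P.
2P: tangent at (50, 40): λ = (3·50² + 50)/(2·40) ≡ 57/21. 21⁻¹ ≡ 45 (mod 59), so λ ≡ 57·45 ≡ 28.
  x = λ² - 50 - 50 = 784 - 100 ≡ 35; y = λ·(50 - 35) - 40 ≡ 26. → (35, 26)
3P: (35, 26) + (50, 40). λ = (40 - 26)/(50 - 35) ≡ 14/15 mod 59. 15⁻¹ ≡ 4 (mod 59), so λ ≡ 56.
  x = λ² - 35 - 50 = 3136 - 85 ≡ 42; y = λ·(35 - 42) - 26 ≡ 54. → (42, 54)
4P: (42, 54) + (50, 40). λ = (40 - 54)/(50 - 42) ≡ 45/8 mod 59. 8⁻¹ ≡ 37 (mod 59) since 8·37 = 296 ≡ 1, so λ ≡ 13.
  x = λ² - 42 - 50 = 169 - 92 ≡ 18; y = λ·(42 - 18) - 54 ≡ 22. → (18, 22)
5P: (18, 22) + (50, 40). λ = (40 - 22)/(50 - 18) ≡ 18/32 mod 59. 32⁻¹ ≡ 24 (mod 59), so λ ≡ 19.
  x = λ² - 18 - 50 = 361 - 68 ≡ 57; y = λ·(18 - 57) - 22 ≡ 4. → (57, 4)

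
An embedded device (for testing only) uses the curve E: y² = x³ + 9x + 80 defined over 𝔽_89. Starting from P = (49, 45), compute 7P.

Double-and-add on 7 = (111)₂. Start with P = (49, 45) for the leading 1-bit.
double: tangent at (49, 45): λ = (3·49² + 9)/(2·45) ≡ 3/1. 1⁻¹ ≡ 1 (mod 89), so λ ≡ 3·1 ≡ 3.
  x = λ² - 49 - 49 = 9 - 98 ≡ 0; y = λ·(49 - 0) - 45 ≡ 13. → (0, 13)
add P: (0, 13) + (49, 45). λ = (45 - 13)/(49 - 0) ≡ 32/49 mod 89. 49⁻¹ ≡ 20 (mod 89), so λ ≡ 17.
  x = λ² - 0 - 49 = 289 - 49 ≡ 62; y = λ·(0 - 62) - 13 ≡ 1. → (62, 1)
double: tangent at (62, 1): λ = (3·62² + 9)/(2·1) ≡ 60/2. 2⁻¹ ≡ 45 (mod 89), so λ ≡ 60·45 ≡ 30.
  x = λ² - 62 - 62 = 900 - 124 ≡ 64; y = λ·(62 - 64) - 1 ≡ 28. → (64, 28)
add P: (64, 28) + (49, 45). λ = (45 - 28)/(49 - 64) ≡ 17/74 mod 89. 74⁻¹ ≡ 83 (mod 89) since 74·83 = 6142 ≡ 1, so λ ≡ 76.
  x = λ² - 64 - 49 = 5776 - 113 ≡ 56; y = λ·(64 - 56) - 28 ≡ 46. → (56, 46)

(56, 46)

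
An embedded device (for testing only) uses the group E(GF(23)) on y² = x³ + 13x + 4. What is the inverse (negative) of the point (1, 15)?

(1, 8)

-(1, 15) = (1, -15 mod 23) = (1, 8).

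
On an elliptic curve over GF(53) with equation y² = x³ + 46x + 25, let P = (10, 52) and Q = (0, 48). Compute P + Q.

(10, 52) + (0, 48). λ = (48 - 52)/(0 - 10) ≡ 49/43 mod 53. 43⁻¹ ≡ 37 (mod 53), so λ ≡ 11.
  x = λ² - 10 - 0 = 121 - 10 ≡ 5; y = λ·(10 - 5) - 52 ≡ 3. → (5, 3)

(5, 3)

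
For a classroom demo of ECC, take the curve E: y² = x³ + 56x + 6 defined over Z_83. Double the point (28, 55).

tangent at (28, 55): λ = (3·28² + 56)/(2·55) ≡ 1/27. 27⁻¹ ≡ 40 (mod 83) since 27·40 = 1080 ≡ 1, so λ ≡ 1·40 ≡ 40.
  x = λ² - 28 - 28 = 1600 - 56 ≡ 50; y = λ·(28 - 50) - 55 ≡ 61. → (50, 61)

(50, 61)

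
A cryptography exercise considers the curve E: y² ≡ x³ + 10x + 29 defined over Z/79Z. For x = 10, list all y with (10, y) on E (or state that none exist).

x³ + 10x + 29 = 1129 ≡ 23 (mod 79).
Square roots of 23 mod 79: 24 and 55 (since 24² = 576 ≡ 23).

24, 55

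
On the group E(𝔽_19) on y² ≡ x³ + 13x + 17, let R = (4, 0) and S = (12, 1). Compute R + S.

(4, 0) + (12, 1). λ = (1 - 0)/(12 - 4) ≡ 1/8 mod 19. 8⁻¹ ≡ 12 (mod 19) since 8·12 = 96 ≡ 1, so λ ≡ 12.
  x = λ² - 4 - 12 = 144 - 16 ≡ 14; y = λ·(4 - 14) - 0 ≡ 13. → (14, 13)

(14, 13)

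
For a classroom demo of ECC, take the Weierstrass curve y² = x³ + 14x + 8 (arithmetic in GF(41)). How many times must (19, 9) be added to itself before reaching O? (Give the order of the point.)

2P: tangent at (19, 9): λ = (3·19² + 14)/(2·9) ≡ 31/18. 18⁻¹ ≡ 16 (mod 41), so λ ≡ 31·16 ≡ 4.
  x = λ² - 19 - 19 = 16 - 38 ≡ 19; y = λ·(19 - 19) - 9 ≡ 32. → (19, 32)
3P: (19, 32) + (19, 9): same x and y₁ ≡ -y₂, so the sum is O.
3P = O, so the order is 3.

3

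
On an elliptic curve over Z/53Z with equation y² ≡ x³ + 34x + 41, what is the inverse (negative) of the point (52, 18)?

(52, 35)

-(52, 18) = (52, -18 mod 53) = (52, 35).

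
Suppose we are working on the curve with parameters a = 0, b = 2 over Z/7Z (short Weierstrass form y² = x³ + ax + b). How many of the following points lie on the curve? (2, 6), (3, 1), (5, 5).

(2, 6): 6² ≡ 1, rhs ≡ 3 → off.
(3, 1): 1² ≡ 1, rhs ≡ 1 → on.
(5, 5): 5² ≡ 4, rhs ≡ 1 → off.

1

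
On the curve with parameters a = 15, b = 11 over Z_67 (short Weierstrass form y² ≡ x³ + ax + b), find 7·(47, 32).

Write P = (47, 32).
Double-and-add on 7 = (111)₂. Start with P = (47, 32) for the leading 1-bit.
double: tangent at (47, 32): λ = (3·47² + 15)/(2·32) ≡ 9/64. 64⁻¹ ≡ 22 (mod 67), so λ ≡ 9·22 ≡ 64.
  x = λ² - 47 - 47 = 4096 - 94 ≡ 49; y = λ·(47 - 49) - 32 ≡ 41. → (49, 41)
add P: (49, 41) + (47, 32). λ = (32 - 41)/(47 - 49) ≡ 58/65 mod 67. 65⁻¹ ≡ 33 (mod 67) since 65·33 = 2145 ≡ 1, so λ ≡ 38.
  x = λ² - 49 - 47 = 1444 - 96 ≡ 8; y = λ·(49 - 8) - 41 ≡ 43. → (8, 43)
double: tangent at (8, 43): λ = (3·8² + 15)/(2·43) ≡ 6/19. 19⁻¹ ≡ 60 (mod 67) since 19·60 = 1140 ≡ 1, so λ ≡ 6·60 ≡ 25.
  x = λ² - 8 - 8 = 625 - 16 ≡ 6; y = λ·(8 - 6) - 43 ≡ 7. → (6, 7)
add P: (6, 7) + (47, 32). λ = (32 - 7)/(47 - 6) ≡ 25/41 mod 67. 41⁻¹ ≡ 18 (mod 67), so λ ≡ 48.
  x = λ² - 6 - 47 = 2304 - 53 ≡ 40; y = λ·(6 - 40) - 7 ≡ 36. → (40, 36)

(40, 36)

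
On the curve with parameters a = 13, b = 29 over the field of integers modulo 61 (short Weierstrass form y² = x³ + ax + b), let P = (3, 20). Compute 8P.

Double-and-add on 8 = (1000)₂. Start with P = (3, 20) for the leading 1-bit.
double: tangent at (3, 20): λ = (3·3² + 13)/(2·20) ≡ 40/40. 40⁻¹ ≡ 29 (mod 61) since 40·29 = 1160 ≡ 1, so λ ≡ 40·29 ≡ 1.
  x = λ² - 3 - 3 = 1 - 6 ≡ 56; y = λ·(3 - 56) - 20 ≡ 49. → (56, 49)
double: tangent at (56, 49): λ = (3·56² + 13)/(2·49) ≡ 27/37. 37⁻¹ ≡ 33 (mod 61) since 37·33 = 1221 ≡ 1, so λ ≡ 27·33 ≡ 37.
  x = λ² - 56 - 56 = 1369 - 112 ≡ 37; y = λ·(56 - 37) - 49 ≡ 44. → (37, 44)
double: tangent at (37, 44): λ = (3·37² + 13)/(2·44) ≡ 33/27. 27⁻¹ ≡ 52 (mod 61), so λ ≡ 33·52 ≡ 8.
  x = λ² - 37 - 37 = 64 - 74 ≡ 51; y = λ·(37 - 51) - 44 ≡ 27. → (51, 27)

(51, 27)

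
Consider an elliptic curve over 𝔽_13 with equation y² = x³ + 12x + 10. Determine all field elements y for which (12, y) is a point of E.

6, 7

x³ + 12x + 10 = 1882 ≡ 10 (mod 13).
Square roots of 10 mod 13: 6 and 7 (since 6² = 36 ≡ 10).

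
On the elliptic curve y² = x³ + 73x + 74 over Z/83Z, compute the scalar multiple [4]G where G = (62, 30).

Repeated addition: build up to 4G.
2G: tangent at (62, 30): λ = (3·62² + 73)/(2·30) ≡ 68/60. 60⁻¹ ≡ 18 (mod 83) since 60·18 = 1080 ≡ 1, so λ ≡ 68·18 ≡ 62.
  x = λ² - 62 - 62 = 3844 - 124 ≡ 68; y = λ·(62 - 68) - 30 ≡ 13. → (68, 13)
3G: (68, 13) + (62, 30). λ = (30 - 13)/(62 - 68) ≡ 17/77 mod 83. 77⁻¹ ≡ 69 (mod 83) since 77·69 = 5313 ≡ 1, so λ ≡ 11.
  x = λ² - 68 - 62 = 121 - 130 ≡ 74; y = λ·(68 - 74) - 13 ≡ 4. → (74, 4)
4G: (74, 4) + (62, 30). λ = (30 - 4)/(62 - 74) ≡ 26/71 mod 83. 71⁻¹ ≡ 76 (mod 83) since 71·76 = 5396 ≡ 1, so λ ≡ 67.
  x = λ² - 74 - 62 = 4489 - 136 ≡ 37; y = λ·(74 - 37) - 4 ≡ 68. → (37, 68)

(37, 68)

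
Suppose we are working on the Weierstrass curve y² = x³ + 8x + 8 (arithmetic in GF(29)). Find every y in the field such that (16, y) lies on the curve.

x³ + 8x + 8 = 4232 ≡ 27 (mod 29).
27 is a non-residue mod 29; no y exists.

none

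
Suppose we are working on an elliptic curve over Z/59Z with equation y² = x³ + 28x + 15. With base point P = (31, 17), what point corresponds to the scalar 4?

Double-and-add on 4 = (100)₂. Start with P = (31, 17) for the leading 1-bit.
double: tangent at (31, 17): λ = (3·31² + 28)/(2·17) ≡ 20/34. 34⁻¹ ≡ 33 (mod 59) since 34·33 = 1122 ≡ 1, so λ ≡ 20·33 ≡ 11.
  x = λ² - 31 - 31 = 121 - 62 ≡ 0; y = λ·(31 - 0) - 17 ≡ 29. → (0, 29)
double: tangent at (0, 29): λ = (3·0² + 28)/(2·29) ≡ 28/58. 58⁻¹ ≡ 58 (mod 59) since 58·58 = 3364 ≡ 1, so λ ≡ 28·58 ≡ 31.
  x = λ² - 0 - 0 = 961 - 0 ≡ 17; y = λ·(0 - 17) - 29 ≡ 34. → (17, 34)

(17, 34)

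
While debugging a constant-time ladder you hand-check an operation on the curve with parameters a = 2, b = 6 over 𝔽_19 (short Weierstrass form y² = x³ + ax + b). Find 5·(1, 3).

(3, 18)

Write P = (1, 3).
Double-and-add on 5 = (101)₂. Start with P = (1, 3) for the leading 1-bit.
double: tangent at (1, 3): λ = (3·1² + 2)/(2·3) ≡ 5/6. 6⁻¹ ≡ 16 (mod 19) since 6·16 = 96 ≡ 1, so λ ≡ 5·16 ≡ 4.
  x = λ² - 1 - 1 = 16 - 2 ≡ 14; y = λ·(1 - 14) - 3 ≡ 2. → (14, 2)
double: tangent at (14, 2): λ = (3·14² + 2)/(2·2) ≡ 1/4. 4⁻¹ ≡ 5 (mod 19), so λ ≡ 1·5 ≡ 5.
  x = λ² - 14 - 14 = 25 - 28 ≡ 16; y = λ·(14 - 16) - 2 ≡ 7. → (16, 7)
add P: (16, 7) + (1, 3). λ = (3 - 7)/(1 - 16) ≡ 15/4 mod 19. 4⁻¹ ≡ 5 (mod 19), so λ ≡ 18.
  x = λ² - 16 - 1 = 324 - 17 ≡ 3; y = λ·(16 - 3) - 7 ≡ 18. → (3, 18)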